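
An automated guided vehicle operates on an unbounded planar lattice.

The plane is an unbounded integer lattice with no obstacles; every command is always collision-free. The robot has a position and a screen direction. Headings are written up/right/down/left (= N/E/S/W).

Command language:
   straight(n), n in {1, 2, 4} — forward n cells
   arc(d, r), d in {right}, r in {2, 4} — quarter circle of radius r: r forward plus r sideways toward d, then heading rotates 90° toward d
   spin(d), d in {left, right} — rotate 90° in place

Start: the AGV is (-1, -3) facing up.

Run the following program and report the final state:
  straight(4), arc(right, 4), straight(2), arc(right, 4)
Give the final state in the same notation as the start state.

from: (-1, -3) facing up
t=1 straight(4) ⇒ (-1, 1) facing up
t=2 arc(right, 4) ⇒ (3, 5) facing right
t=3 straight(2) ⇒ (5, 5) facing right
t=4 arc(right, 4) ⇒ (9, 1) facing down

(9, 1) facing down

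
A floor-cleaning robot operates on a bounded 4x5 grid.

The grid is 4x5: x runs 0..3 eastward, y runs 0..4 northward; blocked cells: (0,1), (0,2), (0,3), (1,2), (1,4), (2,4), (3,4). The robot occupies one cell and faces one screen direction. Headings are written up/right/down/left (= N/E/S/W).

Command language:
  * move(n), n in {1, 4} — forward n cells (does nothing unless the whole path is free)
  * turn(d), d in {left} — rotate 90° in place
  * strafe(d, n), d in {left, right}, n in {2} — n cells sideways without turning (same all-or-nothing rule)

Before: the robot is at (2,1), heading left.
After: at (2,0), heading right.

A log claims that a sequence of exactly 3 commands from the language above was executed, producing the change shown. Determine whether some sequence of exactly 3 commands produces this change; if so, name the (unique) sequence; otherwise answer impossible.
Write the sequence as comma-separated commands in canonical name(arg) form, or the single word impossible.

key: cell and facing (now E) both changed — the 3 commands mix motion and turning
t0: at (2,1), heading left
step 1 (turn(left)): at (2,1), heading down
step 2 (move(1)): at (2,0), heading down
step 3 (turn(left)): at (2,0), heading right
all 125 alternatives checked — unique.

turn(left), move(1), turn(left)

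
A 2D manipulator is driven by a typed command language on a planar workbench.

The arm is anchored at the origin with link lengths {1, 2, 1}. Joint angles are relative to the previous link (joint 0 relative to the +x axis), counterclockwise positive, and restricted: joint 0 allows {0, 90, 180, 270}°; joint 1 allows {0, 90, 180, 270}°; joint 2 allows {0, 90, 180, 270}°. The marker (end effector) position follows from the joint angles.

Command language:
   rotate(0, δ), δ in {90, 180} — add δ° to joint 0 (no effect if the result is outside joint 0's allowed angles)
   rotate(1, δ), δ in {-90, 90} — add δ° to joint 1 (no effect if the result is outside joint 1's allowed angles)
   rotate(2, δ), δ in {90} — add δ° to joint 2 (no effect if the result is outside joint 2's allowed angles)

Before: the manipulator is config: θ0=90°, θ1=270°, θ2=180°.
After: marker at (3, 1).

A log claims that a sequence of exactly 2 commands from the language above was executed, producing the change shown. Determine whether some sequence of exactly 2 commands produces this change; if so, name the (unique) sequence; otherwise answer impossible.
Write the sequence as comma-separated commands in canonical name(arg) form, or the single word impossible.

begin: config: θ0=90°, θ1=270°, θ2=180°
step 1 (rotate(2, 90)): config: θ0=90°, θ1=270°, θ2=270°
step 2 (rotate(2, 90)): config: θ0=90°, θ1=270°, θ2=0°
no other 2-command option fits: unique.

rotate(2, 90), rotate(2, 90)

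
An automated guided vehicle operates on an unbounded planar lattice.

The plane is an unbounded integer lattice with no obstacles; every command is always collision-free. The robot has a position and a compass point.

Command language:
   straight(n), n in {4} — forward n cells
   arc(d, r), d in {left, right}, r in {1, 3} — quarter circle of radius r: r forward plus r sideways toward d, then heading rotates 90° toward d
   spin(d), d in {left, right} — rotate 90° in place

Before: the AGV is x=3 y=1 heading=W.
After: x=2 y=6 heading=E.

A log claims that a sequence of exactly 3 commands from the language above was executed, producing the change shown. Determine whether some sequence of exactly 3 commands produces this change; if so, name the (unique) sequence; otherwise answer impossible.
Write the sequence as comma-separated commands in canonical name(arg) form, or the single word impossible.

key: position moved to (2,6) AND the heading swung to E — translation plus rotation needed
start: x=3 y=1 heading=W
1. arc(right, 1) → x=2 y=2 heading=N
2. straight(4) → x=2 y=6 heading=N
3. spin(right) → x=2 y=6 heading=E
no other 3-command option fits: unique.

arc(right, 1), straight(4), spin(right)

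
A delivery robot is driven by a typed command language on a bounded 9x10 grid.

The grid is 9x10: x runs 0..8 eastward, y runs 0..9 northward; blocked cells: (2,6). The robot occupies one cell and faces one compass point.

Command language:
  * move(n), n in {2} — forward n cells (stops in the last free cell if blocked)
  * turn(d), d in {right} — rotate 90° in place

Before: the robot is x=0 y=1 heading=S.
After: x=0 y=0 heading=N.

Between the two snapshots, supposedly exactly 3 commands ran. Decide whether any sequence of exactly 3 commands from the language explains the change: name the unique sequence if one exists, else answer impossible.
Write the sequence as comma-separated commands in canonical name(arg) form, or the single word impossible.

key: move(2) runs into the grid edge before its full distance
t0: x=0 y=1 heading=S
[1] after move(2): x=0 y=0 heading=S
[2] after turn(right): x=0 y=0 heading=W
[3] after turn(right): x=0 y=0 heading=N
no other 3-command option fits: unique.

move(2), turn(right), turn(right)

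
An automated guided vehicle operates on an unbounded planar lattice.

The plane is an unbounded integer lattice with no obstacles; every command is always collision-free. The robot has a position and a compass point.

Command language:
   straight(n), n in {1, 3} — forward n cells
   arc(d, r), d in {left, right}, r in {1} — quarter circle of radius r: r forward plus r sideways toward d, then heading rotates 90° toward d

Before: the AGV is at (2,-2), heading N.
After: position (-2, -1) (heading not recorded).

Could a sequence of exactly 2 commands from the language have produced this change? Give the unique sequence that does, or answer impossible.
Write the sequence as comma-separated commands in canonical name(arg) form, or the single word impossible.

key: order matters: swapping arc(left, 1) and straight(3) lands elsewhere
begin: at (2,-2), heading N
[1] after arc(left, 1): at (1,-1), heading W
[2] after straight(3): at (-2,-1), heading W
all 16 alternatives checked — unique.

arc(left, 1), straight(3)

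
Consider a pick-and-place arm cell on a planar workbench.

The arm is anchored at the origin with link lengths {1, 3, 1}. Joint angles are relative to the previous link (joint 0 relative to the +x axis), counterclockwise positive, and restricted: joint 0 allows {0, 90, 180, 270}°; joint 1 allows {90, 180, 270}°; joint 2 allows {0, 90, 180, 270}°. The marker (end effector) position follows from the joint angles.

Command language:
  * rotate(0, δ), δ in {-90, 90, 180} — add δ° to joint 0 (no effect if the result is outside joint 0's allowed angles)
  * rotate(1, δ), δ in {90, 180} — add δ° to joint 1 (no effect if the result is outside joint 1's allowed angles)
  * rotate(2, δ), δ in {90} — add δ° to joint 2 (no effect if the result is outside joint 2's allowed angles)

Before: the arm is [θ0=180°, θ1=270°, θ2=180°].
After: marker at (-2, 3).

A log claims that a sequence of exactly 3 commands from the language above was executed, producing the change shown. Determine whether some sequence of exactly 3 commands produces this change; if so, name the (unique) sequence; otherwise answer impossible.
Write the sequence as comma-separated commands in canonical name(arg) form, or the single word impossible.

rotate(2, 90), rotate(2, 90), rotate(2, 90)

start: [θ0=180°, θ1=270°, θ2=180°]
step 1 (rotate(2, 90)): [θ0=180°, θ1=270°, θ2=270°]
step 2 (rotate(2, 90)): [θ0=180°, θ1=270°, θ2=0°]
step 3 (rotate(2, 90)): [θ0=180°, θ1=270°, θ2=90°]
no other 3-command option fits: unique.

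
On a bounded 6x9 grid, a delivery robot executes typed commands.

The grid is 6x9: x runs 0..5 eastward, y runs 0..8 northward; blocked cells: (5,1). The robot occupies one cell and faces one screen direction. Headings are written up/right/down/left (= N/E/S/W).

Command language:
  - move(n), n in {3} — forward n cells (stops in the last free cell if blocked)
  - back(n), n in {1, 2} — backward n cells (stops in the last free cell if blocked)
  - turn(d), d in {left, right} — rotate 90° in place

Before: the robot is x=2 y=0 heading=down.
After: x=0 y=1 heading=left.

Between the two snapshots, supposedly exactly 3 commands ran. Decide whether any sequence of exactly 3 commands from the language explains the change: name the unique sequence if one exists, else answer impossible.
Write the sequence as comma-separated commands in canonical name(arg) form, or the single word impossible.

back(1), turn(right), move(3)

key: move(3) runs into the grid edge before its full distance
from: x=2 y=0 heading=down
step 1 (back(1)): x=2 y=1 heading=down
step 2 (turn(right)): x=2 y=1 heading=left
step 3 (move(3)): x=0 y=1 heading=left
uniquely the one of 125 3-step routes that fits.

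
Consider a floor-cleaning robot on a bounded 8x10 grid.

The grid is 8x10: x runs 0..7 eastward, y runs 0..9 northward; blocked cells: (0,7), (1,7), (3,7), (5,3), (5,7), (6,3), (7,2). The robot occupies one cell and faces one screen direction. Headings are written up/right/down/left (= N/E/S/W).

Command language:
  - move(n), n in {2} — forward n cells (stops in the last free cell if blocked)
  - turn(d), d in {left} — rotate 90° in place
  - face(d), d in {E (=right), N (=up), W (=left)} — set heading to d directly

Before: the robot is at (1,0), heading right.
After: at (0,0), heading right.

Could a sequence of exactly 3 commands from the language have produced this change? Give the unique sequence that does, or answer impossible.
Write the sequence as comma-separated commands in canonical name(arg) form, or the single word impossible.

key: still facing E at the end — net rotation zero over 3 steps
t0: at (1,0), heading right
t=1 face(W) ⇒ at (1,0), heading left
t=2 move(2) ⇒ at (0,0), heading left
t=3 face(E) ⇒ at (0,0), heading right
all 125 alternatives checked — unique.

face(W), move(2), face(E)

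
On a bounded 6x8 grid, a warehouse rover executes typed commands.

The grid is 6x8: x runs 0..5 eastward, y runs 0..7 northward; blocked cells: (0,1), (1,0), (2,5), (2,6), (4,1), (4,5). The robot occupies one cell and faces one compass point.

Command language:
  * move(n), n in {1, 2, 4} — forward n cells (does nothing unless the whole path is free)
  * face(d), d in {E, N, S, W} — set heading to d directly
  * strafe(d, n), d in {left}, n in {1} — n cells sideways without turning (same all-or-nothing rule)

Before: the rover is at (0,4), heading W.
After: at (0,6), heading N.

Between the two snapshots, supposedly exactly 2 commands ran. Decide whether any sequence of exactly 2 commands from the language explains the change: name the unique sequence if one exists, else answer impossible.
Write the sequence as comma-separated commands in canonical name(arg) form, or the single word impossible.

key: position moved to (0,6) AND the heading swung to N — translation plus rotation needed
begin: at (0,4), heading W
step 1 (face(N)): at (0,4), heading N
step 2 (move(2)): at (0,6), heading N
all 64 alternatives checked — unique.

face(N), move(2)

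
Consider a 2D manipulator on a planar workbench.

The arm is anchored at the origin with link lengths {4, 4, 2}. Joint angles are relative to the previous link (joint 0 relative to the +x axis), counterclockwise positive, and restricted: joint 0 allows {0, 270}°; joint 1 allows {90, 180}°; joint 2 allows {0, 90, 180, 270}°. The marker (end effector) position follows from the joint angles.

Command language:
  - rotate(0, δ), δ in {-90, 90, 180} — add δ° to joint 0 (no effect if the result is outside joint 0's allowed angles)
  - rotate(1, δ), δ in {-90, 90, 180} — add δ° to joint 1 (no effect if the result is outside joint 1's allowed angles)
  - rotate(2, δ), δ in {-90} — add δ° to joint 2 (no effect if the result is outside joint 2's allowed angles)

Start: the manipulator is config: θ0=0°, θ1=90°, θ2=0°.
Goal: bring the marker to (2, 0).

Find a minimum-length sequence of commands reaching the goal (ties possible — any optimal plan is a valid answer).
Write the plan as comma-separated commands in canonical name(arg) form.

rotate(0, -90), rotate(1, 90), rotate(2, -90)

t0: config: θ0=0°, θ1=90°, θ2=0°
t=1 rotate(0, -90) ⇒ config: θ0=270°, θ1=90°, θ2=0°
t=2 rotate(1, 90) ⇒ config: θ0=270°, θ1=180°, θ2=0°
t=3 rotate(2, -90) ⇒ config: θ0=270°, θ1=180°, θ2=270°
shorter routes all fall short; 3 is best.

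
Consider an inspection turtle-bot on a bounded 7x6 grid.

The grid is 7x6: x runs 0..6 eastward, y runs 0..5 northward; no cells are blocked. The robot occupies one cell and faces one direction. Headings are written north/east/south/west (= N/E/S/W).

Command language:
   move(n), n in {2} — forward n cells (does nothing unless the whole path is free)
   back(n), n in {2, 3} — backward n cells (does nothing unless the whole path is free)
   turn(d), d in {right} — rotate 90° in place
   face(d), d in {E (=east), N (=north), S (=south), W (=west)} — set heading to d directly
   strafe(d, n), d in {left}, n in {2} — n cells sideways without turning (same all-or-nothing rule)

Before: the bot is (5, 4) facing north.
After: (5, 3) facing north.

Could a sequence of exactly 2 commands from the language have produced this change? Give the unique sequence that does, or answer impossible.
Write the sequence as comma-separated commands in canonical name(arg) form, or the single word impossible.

back(3), move(2)

key: running move(2) before back(3) would end elsewhere — order is forced
from: (5, 4) facing north
[1] after back(3): (5, 1) facing north
[2] after move(2): (5, 3) facing north
uniquely the one of 81 2-step routes that fits.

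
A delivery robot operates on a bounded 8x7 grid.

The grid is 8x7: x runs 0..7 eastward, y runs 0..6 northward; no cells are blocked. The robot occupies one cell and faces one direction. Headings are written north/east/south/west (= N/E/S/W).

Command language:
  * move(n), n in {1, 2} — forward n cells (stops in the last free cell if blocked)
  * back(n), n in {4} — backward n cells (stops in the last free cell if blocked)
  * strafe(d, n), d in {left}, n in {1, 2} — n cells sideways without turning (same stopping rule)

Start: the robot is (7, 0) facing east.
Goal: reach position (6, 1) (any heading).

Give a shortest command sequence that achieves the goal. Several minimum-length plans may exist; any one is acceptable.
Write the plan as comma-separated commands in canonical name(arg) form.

strafe(left, 1), back(4), move(1), move(2)

start: (7, 0) facing east
[1] after strafe(left, 1): (7, 1) facing east
[2] after back(4): (3, 1) facing east
[3] after move(1): (4, 1) facing east
[4] after move(2): (6, 1) facing east
no 3-step plan works, so 4 is optimal.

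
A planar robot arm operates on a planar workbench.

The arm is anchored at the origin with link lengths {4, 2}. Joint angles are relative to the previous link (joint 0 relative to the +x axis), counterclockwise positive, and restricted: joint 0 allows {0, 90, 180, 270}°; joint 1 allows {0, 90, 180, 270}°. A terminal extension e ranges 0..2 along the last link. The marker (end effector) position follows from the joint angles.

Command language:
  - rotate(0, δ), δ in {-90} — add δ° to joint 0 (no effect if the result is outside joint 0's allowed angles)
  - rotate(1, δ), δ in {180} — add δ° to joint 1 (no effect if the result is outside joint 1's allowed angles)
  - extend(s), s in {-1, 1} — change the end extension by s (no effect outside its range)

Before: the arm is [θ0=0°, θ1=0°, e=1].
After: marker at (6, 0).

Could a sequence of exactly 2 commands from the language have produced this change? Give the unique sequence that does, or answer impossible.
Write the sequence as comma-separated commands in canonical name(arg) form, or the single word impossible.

start: [θ0=0°, θ1=0°, e=1]
[1] after extend(-1): [θ0=0°, θ1=0°, e=0]
[2] after extend(-1): [θ0=0°, θ1=0°, e=0]
uniquely the one of 16 2-step routes that fits.

extend(-1), extend(-1)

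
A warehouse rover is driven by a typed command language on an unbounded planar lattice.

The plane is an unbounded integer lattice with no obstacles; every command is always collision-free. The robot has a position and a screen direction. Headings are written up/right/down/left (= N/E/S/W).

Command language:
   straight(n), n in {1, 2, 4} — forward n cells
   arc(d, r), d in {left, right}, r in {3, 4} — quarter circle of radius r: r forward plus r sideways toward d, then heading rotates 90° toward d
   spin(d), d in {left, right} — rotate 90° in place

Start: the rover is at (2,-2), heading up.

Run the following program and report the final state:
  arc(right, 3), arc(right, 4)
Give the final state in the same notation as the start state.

begin: at (2,-2), heading up
step 1 (arc(right, 3)): at (5,1), heading right
step 2 (arc(right, 4)): at (9,-3), heading down

at (9,-3), heading down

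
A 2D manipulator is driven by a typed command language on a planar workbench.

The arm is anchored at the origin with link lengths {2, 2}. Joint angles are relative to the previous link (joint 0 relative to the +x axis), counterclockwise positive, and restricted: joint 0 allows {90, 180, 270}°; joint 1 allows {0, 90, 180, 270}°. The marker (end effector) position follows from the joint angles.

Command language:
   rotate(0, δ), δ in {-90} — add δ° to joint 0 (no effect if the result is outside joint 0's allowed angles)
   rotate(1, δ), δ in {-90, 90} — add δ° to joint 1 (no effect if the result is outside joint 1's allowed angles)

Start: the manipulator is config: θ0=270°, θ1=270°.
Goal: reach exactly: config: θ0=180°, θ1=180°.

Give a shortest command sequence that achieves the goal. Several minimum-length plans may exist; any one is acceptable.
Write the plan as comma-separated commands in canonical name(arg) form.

rotate(0, -90), rotate(1, -90)

t0: config: θ0=270°, θ1=270°
1. rotate(0, -90) → config: θ0=180°, θ1=270°
2. rotate(1, -90) → config: θ0=180°, θ1=180°
minimal: 2 command(s), checked below 2.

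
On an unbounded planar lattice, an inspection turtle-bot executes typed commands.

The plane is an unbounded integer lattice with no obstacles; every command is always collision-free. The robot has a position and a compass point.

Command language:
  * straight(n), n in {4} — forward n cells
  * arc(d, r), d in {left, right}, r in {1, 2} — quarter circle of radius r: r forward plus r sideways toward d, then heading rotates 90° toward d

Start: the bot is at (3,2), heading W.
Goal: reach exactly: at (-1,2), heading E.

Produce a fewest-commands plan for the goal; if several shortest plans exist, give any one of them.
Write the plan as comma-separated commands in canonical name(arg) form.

start: at (3,2), heading W
t=1 arc(right, 1) ⇒ at (2,3), heading N
t=2 arc(left, 2) ⇒ at (0,5), heading W
t=3 arc(left, 2) ⇒ at (-2,3), heading S
t=4 arc(left, 1) ⇒ at (-1,2), heading E
nothing shorter than 4 reaches the goal.

arc(right, 1), arc(left, 2), arc(left, 2), arc(left, 1)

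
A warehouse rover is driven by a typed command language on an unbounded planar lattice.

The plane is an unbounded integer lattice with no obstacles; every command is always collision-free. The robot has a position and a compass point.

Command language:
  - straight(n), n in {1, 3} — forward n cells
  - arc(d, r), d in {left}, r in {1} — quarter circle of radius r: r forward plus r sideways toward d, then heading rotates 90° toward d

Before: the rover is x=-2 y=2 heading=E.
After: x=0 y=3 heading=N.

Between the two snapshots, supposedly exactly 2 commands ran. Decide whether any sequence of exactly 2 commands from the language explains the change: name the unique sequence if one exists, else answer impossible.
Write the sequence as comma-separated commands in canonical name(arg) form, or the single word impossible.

key: cell and facing (now N) both changed — the 2 commands mix motion and turning
initial: x=-2 y=2 heading=E
1. straight(1) → x=-1 y=2 heading=E
2. arc(left, 1) → x=0 y=3 heading=N
no rival 2-sequence matches.

straight(1), arc(left, 1)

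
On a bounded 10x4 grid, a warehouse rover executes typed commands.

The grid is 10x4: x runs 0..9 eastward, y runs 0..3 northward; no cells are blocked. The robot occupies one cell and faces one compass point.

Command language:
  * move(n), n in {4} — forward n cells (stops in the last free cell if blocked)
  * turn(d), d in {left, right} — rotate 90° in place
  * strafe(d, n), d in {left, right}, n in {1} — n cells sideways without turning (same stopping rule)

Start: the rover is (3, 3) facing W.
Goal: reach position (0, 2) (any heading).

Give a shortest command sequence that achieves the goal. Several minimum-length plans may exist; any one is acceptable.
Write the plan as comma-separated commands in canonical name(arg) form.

strafe(left, 1), move(4)

begin: (3, 3) facing W
t=1 strafe(left, 1) ⇒ (3, 2) facing W
t=2 move(4) ⇒ (0, 2) facing W
minimal: 2 command(s), checked below 2.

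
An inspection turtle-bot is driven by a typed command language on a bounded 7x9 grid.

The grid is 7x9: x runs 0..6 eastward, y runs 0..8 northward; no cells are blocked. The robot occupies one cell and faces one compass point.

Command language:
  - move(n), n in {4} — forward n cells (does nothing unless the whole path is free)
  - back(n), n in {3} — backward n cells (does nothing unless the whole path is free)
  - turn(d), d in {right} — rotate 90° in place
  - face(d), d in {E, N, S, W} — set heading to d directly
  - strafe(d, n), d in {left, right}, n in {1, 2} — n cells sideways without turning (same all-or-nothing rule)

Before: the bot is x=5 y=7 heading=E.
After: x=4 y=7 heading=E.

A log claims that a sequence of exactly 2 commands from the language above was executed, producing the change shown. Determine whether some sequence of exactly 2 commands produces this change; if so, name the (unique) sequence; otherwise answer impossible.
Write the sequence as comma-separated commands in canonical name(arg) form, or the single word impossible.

impossible

all 121 sequences checked — none match.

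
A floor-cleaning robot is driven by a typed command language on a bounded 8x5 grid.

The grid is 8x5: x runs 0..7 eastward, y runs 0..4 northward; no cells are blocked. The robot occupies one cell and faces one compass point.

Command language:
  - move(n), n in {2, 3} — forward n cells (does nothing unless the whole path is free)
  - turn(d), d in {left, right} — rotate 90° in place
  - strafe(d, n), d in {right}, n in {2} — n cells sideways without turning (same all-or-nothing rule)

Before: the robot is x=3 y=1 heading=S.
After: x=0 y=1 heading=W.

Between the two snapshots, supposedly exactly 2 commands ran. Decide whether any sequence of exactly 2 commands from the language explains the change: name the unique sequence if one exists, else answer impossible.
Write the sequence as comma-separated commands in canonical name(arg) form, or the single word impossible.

turn(right), move(3)

key: position moved to (0,1) AND the heading swung to W — translation plus rotation needed
initial: x=3 y=1 heading=S
1. turn(right) → x=3 y=1 heading=W
2. move(3) → x=0 y=1 heading=W
uniquely the one of 25 2-step routes that fits.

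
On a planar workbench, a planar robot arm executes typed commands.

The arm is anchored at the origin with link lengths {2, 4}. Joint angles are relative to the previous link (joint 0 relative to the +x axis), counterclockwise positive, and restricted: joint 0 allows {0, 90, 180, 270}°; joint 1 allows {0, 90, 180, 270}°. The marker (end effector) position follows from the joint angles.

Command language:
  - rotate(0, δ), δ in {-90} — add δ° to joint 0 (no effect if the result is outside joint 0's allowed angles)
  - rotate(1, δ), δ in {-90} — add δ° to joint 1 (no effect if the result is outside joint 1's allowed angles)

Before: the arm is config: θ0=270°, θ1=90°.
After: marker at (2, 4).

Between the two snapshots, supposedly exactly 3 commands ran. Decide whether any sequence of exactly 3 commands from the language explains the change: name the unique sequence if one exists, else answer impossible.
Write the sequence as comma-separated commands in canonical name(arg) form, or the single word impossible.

t0: config: θ0=270°, θ1=90°
step 1 (rotate(0, -90)): config: θ0=180°, θ1=90°
step 2 (rotate(0, -90)): config: θ0=90°, θ1=90°
step 3 (rotate(0, -90)): config: θ0=0°, θ1=90°
all 8 alternatives checked — unique.

rotate(0, -90), rotate(0, -90), rotate(0, -90)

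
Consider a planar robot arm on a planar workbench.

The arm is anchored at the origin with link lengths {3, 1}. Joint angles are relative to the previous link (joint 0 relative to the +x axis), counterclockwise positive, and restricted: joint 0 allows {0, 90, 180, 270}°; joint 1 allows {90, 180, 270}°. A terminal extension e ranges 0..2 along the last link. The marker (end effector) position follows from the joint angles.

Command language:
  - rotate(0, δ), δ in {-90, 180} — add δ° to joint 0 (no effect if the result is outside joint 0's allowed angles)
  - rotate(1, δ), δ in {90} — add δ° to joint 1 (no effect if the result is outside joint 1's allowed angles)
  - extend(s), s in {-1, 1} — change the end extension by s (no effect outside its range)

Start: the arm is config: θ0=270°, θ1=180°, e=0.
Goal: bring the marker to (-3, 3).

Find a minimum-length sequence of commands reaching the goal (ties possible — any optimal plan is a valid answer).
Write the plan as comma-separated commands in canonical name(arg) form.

start: config: θ0=270°, θ1=180°, e=0
step 1 (extend(1)): config: θ0=270°, θ1=180°, e=1
step 2 (extend(1)): config: θ0=270°, θ1=180°, e=2
step 3 (rotate(1, 90)): config: θ0=270°, θ1=270°, e=2
step 4 (rotate(0, -90)): config: θ0=180°, θ1=270°, e=2
minimal: 4 command(s), checked below 4.

extend(1), extend(1), rotate(1, 90), rotate(0, -90)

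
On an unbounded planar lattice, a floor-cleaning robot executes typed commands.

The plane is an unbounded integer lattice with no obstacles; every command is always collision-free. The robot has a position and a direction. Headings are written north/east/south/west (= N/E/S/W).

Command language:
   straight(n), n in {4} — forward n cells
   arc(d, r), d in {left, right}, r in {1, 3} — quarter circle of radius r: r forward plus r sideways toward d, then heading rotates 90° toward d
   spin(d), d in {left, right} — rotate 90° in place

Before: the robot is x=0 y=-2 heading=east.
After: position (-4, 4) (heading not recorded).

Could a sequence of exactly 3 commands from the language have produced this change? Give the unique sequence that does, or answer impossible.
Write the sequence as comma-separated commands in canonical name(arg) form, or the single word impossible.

arc(left, 3), arc(left, 3), straight(4)

key: order matters: swapping arc(left, 3) and straight(4) lands elsewhere
from: x=0 y=-2 heading=east
step 1 (arc(left, 3)): x=3 y=1 heading=north
step 2 (arc(left, 3)): x=0 y=4 heading=west
step 3 (straight(4)): x=-4 y=4 heading=west
no other 3-command option fits: unique.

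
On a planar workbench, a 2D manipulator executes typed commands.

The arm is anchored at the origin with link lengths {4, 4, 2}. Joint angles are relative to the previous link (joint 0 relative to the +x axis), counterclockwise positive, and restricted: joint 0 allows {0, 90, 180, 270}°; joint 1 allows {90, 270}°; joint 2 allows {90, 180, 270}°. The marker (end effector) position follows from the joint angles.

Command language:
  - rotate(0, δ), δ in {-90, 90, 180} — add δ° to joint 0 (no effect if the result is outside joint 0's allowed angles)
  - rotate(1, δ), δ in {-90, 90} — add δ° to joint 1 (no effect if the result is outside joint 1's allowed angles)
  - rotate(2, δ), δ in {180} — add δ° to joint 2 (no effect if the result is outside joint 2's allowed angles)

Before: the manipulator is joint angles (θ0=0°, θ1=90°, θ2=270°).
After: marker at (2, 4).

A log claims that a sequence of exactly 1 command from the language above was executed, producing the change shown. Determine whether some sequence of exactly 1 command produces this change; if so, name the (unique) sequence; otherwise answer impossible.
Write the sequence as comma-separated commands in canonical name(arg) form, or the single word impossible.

rotate(2, 180)

from: joint angles (θ0=0°, θ1=90°, θ2=270°)
[1] after rotate(2, 180): joint angles (θ0=0°, θ1=90°, θ2=90°)
uniquely the one of 6 1-step routes that fits.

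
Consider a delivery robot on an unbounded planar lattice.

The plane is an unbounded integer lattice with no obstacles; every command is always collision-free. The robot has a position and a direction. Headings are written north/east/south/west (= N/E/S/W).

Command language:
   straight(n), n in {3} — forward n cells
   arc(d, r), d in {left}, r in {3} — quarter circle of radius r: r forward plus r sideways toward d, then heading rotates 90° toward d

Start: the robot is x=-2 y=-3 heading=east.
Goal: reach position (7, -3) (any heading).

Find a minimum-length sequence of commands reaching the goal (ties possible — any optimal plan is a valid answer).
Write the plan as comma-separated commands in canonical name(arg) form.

straight(3), straight(3), straight(3)

t0: x=-2 y=-3 heading=east
1. straight(3) → x=1 y=-3 heading=east
2. straight(3) → x=4 y=-3 heading=east
3. straight(3) → x=7 y=-3 heading=east
minimal: 3 command(s), checked below 3.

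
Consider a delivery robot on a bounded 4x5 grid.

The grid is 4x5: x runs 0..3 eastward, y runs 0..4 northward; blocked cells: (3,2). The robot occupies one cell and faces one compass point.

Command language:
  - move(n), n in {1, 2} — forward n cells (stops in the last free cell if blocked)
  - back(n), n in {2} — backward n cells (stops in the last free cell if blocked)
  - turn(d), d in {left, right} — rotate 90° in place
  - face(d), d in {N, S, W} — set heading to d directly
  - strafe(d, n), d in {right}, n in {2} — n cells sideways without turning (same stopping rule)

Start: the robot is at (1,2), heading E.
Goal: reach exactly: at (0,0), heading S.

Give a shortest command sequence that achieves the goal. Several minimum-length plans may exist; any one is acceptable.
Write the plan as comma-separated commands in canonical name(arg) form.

face(S), strafe(right, 2), move(2)

from: at (1,2), heading E
1. face(S) → at (1,2), heading S
2. strafe(right, 2) → at (0,2), heading S
3. move(2) → at (0,0), heading S
minimal: 3 command(s), checked below 3.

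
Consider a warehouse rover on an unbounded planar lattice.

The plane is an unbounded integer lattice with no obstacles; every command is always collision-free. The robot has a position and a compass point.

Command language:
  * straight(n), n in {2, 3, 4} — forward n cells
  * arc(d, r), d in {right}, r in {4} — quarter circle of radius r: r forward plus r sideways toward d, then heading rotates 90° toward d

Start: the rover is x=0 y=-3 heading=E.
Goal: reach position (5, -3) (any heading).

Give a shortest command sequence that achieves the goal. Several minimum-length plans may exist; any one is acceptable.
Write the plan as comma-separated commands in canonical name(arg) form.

begin: x=0 y=-3 heading=E
1. straight(3) → x=3 y=-3 heading=E
2. straight(2) → x=5 y=-3 heading=E
no 1-step plan works, so 2 is optimal.

straight(3), straight(2)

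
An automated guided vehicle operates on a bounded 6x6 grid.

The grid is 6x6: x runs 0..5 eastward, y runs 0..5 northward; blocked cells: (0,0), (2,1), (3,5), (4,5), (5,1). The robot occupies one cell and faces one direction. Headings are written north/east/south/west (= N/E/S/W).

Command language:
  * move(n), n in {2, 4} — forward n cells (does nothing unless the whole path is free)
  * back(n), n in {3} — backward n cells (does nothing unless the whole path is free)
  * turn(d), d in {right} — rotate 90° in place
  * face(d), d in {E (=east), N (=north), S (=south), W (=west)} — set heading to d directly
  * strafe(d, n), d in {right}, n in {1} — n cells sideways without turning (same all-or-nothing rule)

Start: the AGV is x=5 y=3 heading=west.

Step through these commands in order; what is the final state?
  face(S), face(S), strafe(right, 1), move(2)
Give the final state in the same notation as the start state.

x=4 y=1 heading=south

start: x=5 y=3 heading=west
[1] after face(S): x=5 y=3 heading=south
[2] after face(S): x=5 y=3 heading=south
[3] after strafe(right, 1): x=4 y=3 heading=south
[4] after move(2): x=4 y=1 heading=south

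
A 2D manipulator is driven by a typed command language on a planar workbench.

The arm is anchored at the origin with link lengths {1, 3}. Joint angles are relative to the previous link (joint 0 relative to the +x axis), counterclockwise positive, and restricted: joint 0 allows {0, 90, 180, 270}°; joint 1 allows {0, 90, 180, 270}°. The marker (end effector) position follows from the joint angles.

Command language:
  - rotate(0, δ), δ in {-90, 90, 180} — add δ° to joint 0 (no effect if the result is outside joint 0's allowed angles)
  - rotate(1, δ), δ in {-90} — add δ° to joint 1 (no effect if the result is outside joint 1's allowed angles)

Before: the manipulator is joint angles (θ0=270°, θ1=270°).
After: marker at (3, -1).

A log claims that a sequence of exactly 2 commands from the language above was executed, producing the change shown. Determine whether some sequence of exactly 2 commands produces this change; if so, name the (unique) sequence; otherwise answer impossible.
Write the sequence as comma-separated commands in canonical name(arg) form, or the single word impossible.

start: joint angles (θ0=270°, θ1=270°)
[1] after rotate(1, -90): joint angles (θ0=270°, θ1=180°)
[2] after rotate(1, -90): joint angles (θ0=270°, θ1=90°)
uniquely the one of 16 2-step routes that fits.

rotate(1, -90), rotate(1, -90)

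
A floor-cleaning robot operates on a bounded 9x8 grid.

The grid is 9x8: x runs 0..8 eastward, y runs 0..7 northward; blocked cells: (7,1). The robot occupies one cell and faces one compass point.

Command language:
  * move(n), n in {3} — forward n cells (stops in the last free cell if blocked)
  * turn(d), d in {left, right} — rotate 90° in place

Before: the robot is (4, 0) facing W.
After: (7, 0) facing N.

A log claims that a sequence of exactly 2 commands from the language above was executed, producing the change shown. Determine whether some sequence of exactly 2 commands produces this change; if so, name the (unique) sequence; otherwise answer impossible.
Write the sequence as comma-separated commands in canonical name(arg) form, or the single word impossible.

impossible

checked all 2-command options: none fits.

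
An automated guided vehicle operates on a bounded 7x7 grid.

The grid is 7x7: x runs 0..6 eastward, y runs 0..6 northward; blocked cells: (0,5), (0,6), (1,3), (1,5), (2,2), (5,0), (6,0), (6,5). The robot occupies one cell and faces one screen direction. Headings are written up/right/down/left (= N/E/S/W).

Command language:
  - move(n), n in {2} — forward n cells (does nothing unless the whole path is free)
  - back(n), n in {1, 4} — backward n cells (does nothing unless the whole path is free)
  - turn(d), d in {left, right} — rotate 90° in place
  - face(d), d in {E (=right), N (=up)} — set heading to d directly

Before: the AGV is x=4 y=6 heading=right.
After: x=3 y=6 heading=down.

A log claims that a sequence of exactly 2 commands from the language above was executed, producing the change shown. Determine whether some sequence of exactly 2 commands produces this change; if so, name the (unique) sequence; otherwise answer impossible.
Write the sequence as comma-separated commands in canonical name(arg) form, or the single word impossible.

key: running turn(right) before back(1) would end elsewhere — order is forced
start: x=4 y=6 heading=right
[1] after back(1): x=3 y=6 heading=right
[2] after turn(right): x=3 y=6 heading=down
no other 2-command option fits: unique.

back(1), turn(right)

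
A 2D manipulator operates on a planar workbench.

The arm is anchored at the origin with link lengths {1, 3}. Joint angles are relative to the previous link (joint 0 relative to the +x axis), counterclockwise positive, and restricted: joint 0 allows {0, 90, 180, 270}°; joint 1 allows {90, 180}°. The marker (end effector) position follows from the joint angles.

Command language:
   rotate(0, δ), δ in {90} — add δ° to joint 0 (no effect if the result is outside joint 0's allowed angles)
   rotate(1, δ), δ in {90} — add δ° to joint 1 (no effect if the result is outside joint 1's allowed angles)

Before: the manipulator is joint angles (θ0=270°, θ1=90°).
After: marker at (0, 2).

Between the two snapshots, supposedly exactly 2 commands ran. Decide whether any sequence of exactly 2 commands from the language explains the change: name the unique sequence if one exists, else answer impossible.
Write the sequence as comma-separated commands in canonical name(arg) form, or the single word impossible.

rotate(1, 90), rotate(1, 90)

initial: joint angles (θ0=270°, θ1=90°)
[1] after rotate(1, 90): joint angles (θ0=270°, θ1=180°)
[2] after rotate(1, 90): joint angles (θ0=270°, θ1=180°)
no other 2-command option fits: unique.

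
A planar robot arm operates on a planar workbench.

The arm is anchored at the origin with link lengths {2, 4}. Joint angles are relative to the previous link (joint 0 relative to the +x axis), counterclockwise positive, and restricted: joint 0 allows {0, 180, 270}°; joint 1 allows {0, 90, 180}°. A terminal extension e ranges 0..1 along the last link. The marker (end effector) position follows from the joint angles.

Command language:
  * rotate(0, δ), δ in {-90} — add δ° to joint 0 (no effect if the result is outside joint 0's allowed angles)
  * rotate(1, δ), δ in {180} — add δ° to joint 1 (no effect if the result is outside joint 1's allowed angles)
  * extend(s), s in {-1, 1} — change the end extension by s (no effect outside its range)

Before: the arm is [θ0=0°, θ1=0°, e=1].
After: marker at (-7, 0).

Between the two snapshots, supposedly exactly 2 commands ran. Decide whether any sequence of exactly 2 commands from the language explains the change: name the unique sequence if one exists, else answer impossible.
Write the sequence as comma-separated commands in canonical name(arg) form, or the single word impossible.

rotate(0, -90), rotate(0, -90)

t0: [θ0=0°, θ1=0°, e=1]
t=1 rotate(0, -90) ⇒ [θ0=270°, θ1=0°, e=1]
t=2 rotate(0, -90) ⇒ [θ0=180°, θ1=0°, e=1]
all 16 alternatives checked — unique.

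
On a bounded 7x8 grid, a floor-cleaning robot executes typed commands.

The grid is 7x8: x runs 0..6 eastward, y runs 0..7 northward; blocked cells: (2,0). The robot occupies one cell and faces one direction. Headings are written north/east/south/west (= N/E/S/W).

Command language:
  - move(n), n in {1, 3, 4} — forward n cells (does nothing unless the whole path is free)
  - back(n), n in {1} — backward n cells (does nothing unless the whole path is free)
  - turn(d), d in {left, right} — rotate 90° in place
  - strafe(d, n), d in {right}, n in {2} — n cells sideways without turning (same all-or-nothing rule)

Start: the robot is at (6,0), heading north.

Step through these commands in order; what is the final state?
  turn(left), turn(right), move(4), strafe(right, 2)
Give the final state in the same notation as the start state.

t0: at (6,0), heading north
1. turn(left) → at (6,0), heading west
2. turn(right) → at (6,0), heading north
3. move(4) → at (6,4), heading north
4. strafe(right, 2) → at (6,4), heading north

at (6,4), heading north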